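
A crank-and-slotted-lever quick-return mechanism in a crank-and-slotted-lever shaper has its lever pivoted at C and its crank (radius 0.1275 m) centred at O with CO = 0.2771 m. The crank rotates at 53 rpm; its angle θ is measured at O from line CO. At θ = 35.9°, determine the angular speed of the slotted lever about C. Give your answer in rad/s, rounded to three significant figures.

ω = 5.55 rad/s (from 53 rpm).
Crank pin A relative to C: A = (d + r cosθ, r sinθ); lever angle φ = atan2(r sinθ, d + r cosθ).
Differentiating tanφ: φ̇ = rω(d cosθ + r)/(d² + r² + 2dr cosθ).
d² + r² + 2dr cosθ = |CA|² = 0.150279 m²;  d cosθ + r = +0.35196 m.
|ω_lever| = |0.1275·5.55·+0.35196| / 0.150279 = 1.6573 rad/s.

1.66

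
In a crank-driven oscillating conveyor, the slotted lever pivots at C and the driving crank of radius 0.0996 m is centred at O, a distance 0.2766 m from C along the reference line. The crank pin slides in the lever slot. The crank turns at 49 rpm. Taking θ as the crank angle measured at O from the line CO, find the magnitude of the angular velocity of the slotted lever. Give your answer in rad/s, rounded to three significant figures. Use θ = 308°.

ω = 5.131 rad/s (from 49 rpm).
Crank pin A relative to C: A = (d + r cosθ, r sinθ); lever angle φ = atan2(r sinθ, d + r cosθ).
Differentiating tanφ: φ̇ = rω(d cosθ + r)/(d² + r² + 2dr cosθ).
d² + r² + 2dr cosθ = |CA|² = 0.12035 m²;  d cosθ + r = +0.26989 m.
|ω_lever| = |0.0996·5.131·+0.26989| / 0.12035 = 1.1461 rad/s.

1.15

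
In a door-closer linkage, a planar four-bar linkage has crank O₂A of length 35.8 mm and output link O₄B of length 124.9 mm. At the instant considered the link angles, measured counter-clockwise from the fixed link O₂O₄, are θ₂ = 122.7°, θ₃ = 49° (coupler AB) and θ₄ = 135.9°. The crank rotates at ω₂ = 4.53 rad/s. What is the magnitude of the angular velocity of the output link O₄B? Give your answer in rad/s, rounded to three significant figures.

1.25

ω₂ = 4.53 rad/s
Differentiating the loop-closure r₂e^{iθ₂}+r₃e^{iθ₃}=r₁+r₄e^{iθ₄} gives r₂ω₂e^{iθ₂}+r₃ω₃e^{iθ₃}=r₄ω₄e^{iθ₄}.
Eliminating the other unknown: ω₄ = r₂ω₂ sin(θ₂−θ₃) / [r₄ sin(θ₄−θ₃)].
Numerator sine = +0.95981; denominator sine = +0.99854.
Result = 0.0358·4.53·(+0.95981) / (0.1249·(+0.99854)) = +1.2481 rad/s; magnitude 1.2481 rad/s.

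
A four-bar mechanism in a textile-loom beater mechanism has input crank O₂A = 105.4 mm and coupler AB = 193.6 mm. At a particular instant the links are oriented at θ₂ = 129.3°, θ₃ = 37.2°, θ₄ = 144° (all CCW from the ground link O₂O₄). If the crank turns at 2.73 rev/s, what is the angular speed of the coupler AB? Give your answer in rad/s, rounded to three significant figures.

ω₂ = 17.15 rad/s (from 2.73 rev/s).
Differentiating the loop-closure r₂e^{iθ₂}+r₃e^{iθ₃}=r₁+r₄e^{iθ₄} gives r₂ω₂e^{iθ₂}+r₃ω₃e^{iθ₃}=r₄ω₄e^{iθ₄}.
Eliminating the other unknown: ω₃ = r₂ω₂ sin(θ₄−θ₂) / [r₃ sin(θ₃−θ₄)].
Numerator sine = +0.25376; denominator sine = -0.95732.
Result = 0.1054·17.15·(+0.25376) / (0.1936·(-0.95732)) = -2.4754 rad/s; magnitude 2.4754 rad/s.

2.48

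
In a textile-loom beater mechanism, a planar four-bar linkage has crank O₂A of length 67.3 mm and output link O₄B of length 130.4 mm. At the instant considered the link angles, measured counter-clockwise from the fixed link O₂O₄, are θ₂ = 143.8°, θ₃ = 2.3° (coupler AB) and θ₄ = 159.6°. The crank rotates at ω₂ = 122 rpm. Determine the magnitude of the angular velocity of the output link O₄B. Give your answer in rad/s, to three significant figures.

10.6

ω₂ = 12.78 rad/s (from 122 rpm).
Differentiating the loop-closure r₂e^{iθ₂}+r₃e^{iθ₃}=r₁+r₄e^{iθ₄} gives r₂ω₂e^{iθ₂}+r₃ω₃e^{iθ₃}=r₄ω₄e^{iθ₄}.
Eliminating the other unknown: ω₄ = r₂ω₂ sin(θ₂−θ₃) / [r₄ sin(θ₄−θ₃)].
Numerator sine = +0.62251; denominator sine = +0.38591.
Result = 0.0673·12.78·(+0.62251) / (0.1304·(+0.38591)) = +10.636 rad/s; magnitude 10.636 rad/s.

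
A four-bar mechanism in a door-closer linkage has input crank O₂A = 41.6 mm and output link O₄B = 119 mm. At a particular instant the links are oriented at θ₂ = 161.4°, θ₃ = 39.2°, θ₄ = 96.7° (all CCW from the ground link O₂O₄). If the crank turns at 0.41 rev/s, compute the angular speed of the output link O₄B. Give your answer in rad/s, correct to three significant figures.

ω₂ = 2.576 rad/s (from 0.41 rev/s).
Differentiating the loop-closure r₂e^{iθ₂}+r₃e^{iθ₃}=r₁+r₄e^{iθ₄} gives r₂ω₂e^{iθ₂}+r₃ω₃e^{iθ₃}=r₄ω₄e^{iθ₄}.
Eliminating the other unknown: ω₄ = r₂ω₂ sin(θ₂−θ₃) / [r₄ sin(θ₄−θ₃)].
Numerator sine = +0.84619; denominator sine = +0.84339.
Result = 0.0416·2.576·(+0.84619) / (0.119·(+0.84339)) = +0.90355 rad/s; magnitude 0.90355 rad/s.

0.904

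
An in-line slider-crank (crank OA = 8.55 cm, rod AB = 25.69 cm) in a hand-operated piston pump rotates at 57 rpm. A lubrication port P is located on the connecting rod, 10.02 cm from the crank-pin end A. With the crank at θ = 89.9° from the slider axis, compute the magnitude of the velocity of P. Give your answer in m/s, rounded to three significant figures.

ω = 5.969 rad/s.  Crank-pin speed |V_A| = rω = 0.51035 m/s, perpendicular to OA.
Rod angle: sinφ = −(r/L) sinθ ⇒ φ = -19.440°; ω_rod = −rω cosθ/√(L²−r²sin²θ) = -0.0036768 rad/s.
V_P = V_A + ω_rod × AP, with AP = 0.1002 m along the rod.
Components: V_Px = −rω sinθ − a·ω_rod·sinφ = -0.51047 m/s;  V_Py = rω cosθ + a·ω_rod·cosφ = +0.00054331 m/s.
|V_P| = √(V_Px² + V_Py²) = 0.51047 m/s.

0.510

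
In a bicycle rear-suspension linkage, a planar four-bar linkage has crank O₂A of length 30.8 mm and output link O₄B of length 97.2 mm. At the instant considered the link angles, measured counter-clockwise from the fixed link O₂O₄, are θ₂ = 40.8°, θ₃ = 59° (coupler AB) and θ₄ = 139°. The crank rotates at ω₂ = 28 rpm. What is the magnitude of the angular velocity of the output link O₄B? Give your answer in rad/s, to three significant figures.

0.295

ω₂ = 2.932 rad/s (from 28 rpm).
Differentiating the loop-closure r₂e^{iθ₂}+r₃e^{iθ₃}=r₁+r₄e^{iθ₄} gives r₂ω₂e^{iθ₂}+r₃ω₃e^{iθ₃}=r₄ω₄e^{iθ₄}.
Eliminating the other unknown: ω₄ = r₂ω₂ sin(θ₂−θ₃) / [r₄ sin(θ₄−θ₃)].
Numerator sine = -0.31233; denominator sine = +0.98481.
Result = 0.0308·2.932·(-0.31233) / (0.0972·(+0.98481)) = -0.29467 rad/s; magnitude 0.29467 rad/s.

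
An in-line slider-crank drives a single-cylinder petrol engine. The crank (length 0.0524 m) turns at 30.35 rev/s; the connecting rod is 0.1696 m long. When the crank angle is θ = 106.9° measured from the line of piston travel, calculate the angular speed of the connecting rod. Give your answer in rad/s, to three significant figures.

ω = 190.7 rad/s (converted from 30.35 rev/s).
The rod makes angle φ with the slider axis where L sinφ = r sinθ; differentiating, L cosφ·φ̇ = r ω cosθ.
L cosφ = √(L² − r² sin²θ) = 0.16202 m.
|ω_rod| = r ω |cosθ| / √(L² − r² sin²θ) = 0.0524·190.7·0.29070/0.16202 = 17.929 rad/s.

17.9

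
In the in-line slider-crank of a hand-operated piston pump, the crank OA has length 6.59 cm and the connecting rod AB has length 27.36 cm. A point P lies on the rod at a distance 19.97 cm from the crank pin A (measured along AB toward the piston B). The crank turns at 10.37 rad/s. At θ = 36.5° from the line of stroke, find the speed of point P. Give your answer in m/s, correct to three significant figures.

0.488

ω = 10.37 rad/s.  Crank-pin speed |V_A| = rω = 0.68338 m/s, perpendicular to OA.
Rod angle: sinφ = −(r/L) sinθ ⇒ φ = -8.237°; ω_rod = −rω cosθ/√(L²−r²sin²θ) = -2.0288 rad/s.
V_P = V_A + ω_rod × AP, with AP = 0.1997 m along the rod.
Components: V_Px = −rω sinθ − a·ω_rod·sinφ = -0.46454 m/s;  V_Py = rω cosθ + a·ω_rod·cosφ = +0.14838 m/s.
|V_P| = √(V_Px² + V_Py²) = 0.48766 m/s.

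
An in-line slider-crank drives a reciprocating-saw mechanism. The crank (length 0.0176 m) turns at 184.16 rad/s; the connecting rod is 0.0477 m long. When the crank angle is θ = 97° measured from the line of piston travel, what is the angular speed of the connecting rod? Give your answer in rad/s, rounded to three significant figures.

8.90

ω = 184.2 rad/s
The rod makes angle φ with the slider axis where L sinφ = r sinθ; differentiating, L cosφ·φ̇ = r ω cosθ.
L cosφ = √(L² − r² sin²θ) = 0.044386 m.
|ω_rod| = r ω |cosθ| / √(L² − r² sin²θ) = 0.0176·184.2·0.12187/0.044386 = 8.8993 rad/s.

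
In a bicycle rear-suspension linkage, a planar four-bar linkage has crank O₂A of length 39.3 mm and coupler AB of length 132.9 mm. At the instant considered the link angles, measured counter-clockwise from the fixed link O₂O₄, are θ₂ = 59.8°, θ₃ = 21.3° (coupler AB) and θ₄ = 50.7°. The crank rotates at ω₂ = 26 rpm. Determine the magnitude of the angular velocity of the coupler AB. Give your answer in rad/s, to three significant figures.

ω₂ = 2.723 rad/s (from 26 rpm).
Differentiating the loop-closure r₂e^{iθ₂}+r₃e^{iθ₃}=r₁+r₄e^{iθ₄} gives r₂ω₂e^{iθ₂}+r₃ω₃e^{iθ₃}=r₄ω₄e^{iθ₄}.
Eliminating the other unknown: ω₃ = r₂ω₂ sin(θ₄−θ₂) / [r₃ sin(θ₃−θ₄)].
Numerator sine = -0.15816; denominator sine = -0.49090.
Result = 0.0393·2.723·(-0.15816) / (0.1329·(-0.49090)) = +0.2594 rad/s; magnitude 0.2594 rad/s.

0.259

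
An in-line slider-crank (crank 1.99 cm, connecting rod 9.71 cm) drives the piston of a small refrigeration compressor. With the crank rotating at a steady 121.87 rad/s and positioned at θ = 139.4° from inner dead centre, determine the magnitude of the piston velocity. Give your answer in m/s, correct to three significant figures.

1.33

ω = 121.9 rad/s
For an in-line slider-crank, x = r cosθ + √(L² − r² sin²θ), so v = −rω sinθ·[1 + r cosθ/√(L² − r² sin²θ)].
With r = 0.0199 m, L = 0.0971 m, θ = 139.4°: √(L² − r² sin²θ) = 0.096233 m.
v = −0.0199·121.9·0.65077·[1 + 0.0199·-0.75927/0.096233] = -1.3305 m/s.
|v| = 1.3305 m/s.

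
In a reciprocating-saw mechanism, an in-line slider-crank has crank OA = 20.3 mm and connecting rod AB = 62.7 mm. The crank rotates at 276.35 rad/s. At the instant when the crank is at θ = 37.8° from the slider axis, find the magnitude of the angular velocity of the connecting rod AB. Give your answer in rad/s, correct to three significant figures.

ω = 276.4 rad/s
The rod makes angle φ with the slider axis where L sinφ = r sinθ; differentiating, L cosφ·φ̇ = r ω cosθ.
L cosφ = √(L² − r² sin²θ) = 0.061453 m.
|ω_rod| = r ω |cosθ| / √(L² − r² sin²θ) = 0.0203·276.4·0.79016/0.061453 = 72.131 rad/s.

72.1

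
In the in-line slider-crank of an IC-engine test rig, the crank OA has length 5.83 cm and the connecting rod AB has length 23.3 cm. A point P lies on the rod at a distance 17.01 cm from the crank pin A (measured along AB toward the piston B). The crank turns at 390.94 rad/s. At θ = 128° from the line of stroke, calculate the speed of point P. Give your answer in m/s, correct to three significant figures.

16.3

ω = 390.9 rad/s.  Crank-pin speed |V_A| = rω = 22.792 m/s, perpendicular to OA.
Rod angle: sinφ = −(r/L) sinθ ⇒ φ = -11.372°; ω_rod = −rω cosθ/√(L²−r²sin²θ) = +61.429 rad/s.
V_P = V_A + ω_rod × AP, with AP = 0.1701 m along the rod.
Components: V_Px = −rω sinθ − a·ω_rod·sinφ = -15.9 m/s;  V_Py = rω cosθ + a·ω_rod·cosφ = -3.788 m/s.
|V_P| = √(V_Px² + V_Py²) = 16.345 m/s.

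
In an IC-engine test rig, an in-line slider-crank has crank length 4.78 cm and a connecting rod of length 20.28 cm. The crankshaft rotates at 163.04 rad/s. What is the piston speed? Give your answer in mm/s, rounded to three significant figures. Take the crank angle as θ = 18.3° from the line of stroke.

3000

ω = 163 rad/s
For an in-line slider-crank, x = r cosθ + √(L² − r² sin²θ), so v = −rω sinθ·[1 + r cosθ/√(L² − r² sin²θ)].
With r = 0.0478 m, L = 0.2028 m, θ = 18.3°: √(L² − r² sin²θ) = 0.20224 m.
v = −0.0478·163·0.31399·[1 + 0.0478·0.94943/0.20224] = -2.9961 m/s.
|v| = 2.9961 m/s = 2996.1 mm/s.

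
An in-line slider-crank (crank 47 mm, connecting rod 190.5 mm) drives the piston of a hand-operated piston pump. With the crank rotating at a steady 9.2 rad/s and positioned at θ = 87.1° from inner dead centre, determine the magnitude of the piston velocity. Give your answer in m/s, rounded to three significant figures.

0.437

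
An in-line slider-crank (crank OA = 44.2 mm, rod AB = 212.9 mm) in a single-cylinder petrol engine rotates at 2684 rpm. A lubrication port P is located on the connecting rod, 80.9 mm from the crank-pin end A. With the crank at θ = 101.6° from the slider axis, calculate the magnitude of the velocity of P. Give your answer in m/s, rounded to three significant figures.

12.1

ω = 281.1 rad/s.  Crank-pin speed |V_A| = rω = 12.423 m/s, perpendicular to OA.
Rod angle: sinφ = −(r/L) sinθ ⇒ φ = -11.734°; ω_rod = −rω cosθ/√(L²−r²sin²θ) = +11.984 rad/s.
V_P = V_A + ω_rod × AP, with AP = 0.0809 m along the rod.
Components: V_Px = −rω sinθ − a·ω_rod·sinφ = -11.972 m/s;  V_Py = rω cosθ + a·ω_rod·cosφ = -1.5488 m/s.
|V_P| = √(V_Px² + V_Py²) = 12.072 m/s.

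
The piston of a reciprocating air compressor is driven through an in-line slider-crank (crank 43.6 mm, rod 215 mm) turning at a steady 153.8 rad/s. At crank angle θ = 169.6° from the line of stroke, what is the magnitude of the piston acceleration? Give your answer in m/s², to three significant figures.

ω = 153.8 rad/s
x(θ) = r cosθ + √(L² − r² sin²θ); with ω constant, a = ω²·d²x/dθ².
d²x/dθ² = −r cosθ − r²(cos2θ)/√u − r⁴ sin²2θ/(4u^{3/2}),  u = L² − r² sin²θ = 0.0461631 m².
Substituting r = 0.0436 m, L = 0.215 m, θ = 169.6°: d²x/dθ² = +0.034601 m.
a = ω²·d²x/dθ² = (153.8)²·(+0.034601) = +818.47 m/s²;  |a| = 818.47 m/s².

818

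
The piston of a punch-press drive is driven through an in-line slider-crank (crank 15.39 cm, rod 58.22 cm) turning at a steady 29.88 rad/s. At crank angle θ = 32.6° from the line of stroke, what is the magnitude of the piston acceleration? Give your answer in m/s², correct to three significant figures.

132

ω = 29.88 rad/s
x(θ) = r cosθ + √(L² − r² sin²θ); with ω constant, a = ω²·d²x/dθ².
d²x/dθ² = −r cosθ − r²(cos2θ)/√u − r⁴ sin²2θ/(4u^{3/2}),  u = L² − r² sin²θ = 0.332082 m².
Substituting r = 0.1539 m, L = 0.5822 m, θ = 32.6°: d²x/dθ² = -0.1475 m.
a = ω²·d²x/dθ² = (29.88)²·(-0.1475) = -131.69 m/s²;  |a| = 131.69 m/s².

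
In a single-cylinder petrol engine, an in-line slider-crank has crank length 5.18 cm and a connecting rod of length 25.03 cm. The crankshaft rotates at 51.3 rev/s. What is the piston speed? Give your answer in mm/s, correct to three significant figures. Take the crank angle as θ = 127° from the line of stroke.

11700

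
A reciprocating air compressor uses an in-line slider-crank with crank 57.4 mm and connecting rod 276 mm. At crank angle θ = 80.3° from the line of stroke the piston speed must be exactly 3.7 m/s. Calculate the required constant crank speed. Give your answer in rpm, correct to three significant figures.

For an in-line slider-crank, |v_piston| = rω|sinθ|·[1 + r cosθ/√(L² − r² sin²θ)].
With r = 0.0574 m, L = 0.276 m, θ = 80.3°: the bracketed kinematic factor |dx/dθ| = 0.058605 m.
ω = v/|dx/dθ| = 3.7/0.058605 = 63.135 rad/s.
N = 60ω/(2π) = 602.89 rpm.

603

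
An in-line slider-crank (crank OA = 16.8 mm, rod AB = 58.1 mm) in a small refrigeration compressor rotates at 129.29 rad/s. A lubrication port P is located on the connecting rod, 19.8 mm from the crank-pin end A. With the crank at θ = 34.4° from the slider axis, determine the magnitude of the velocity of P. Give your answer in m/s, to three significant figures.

1.78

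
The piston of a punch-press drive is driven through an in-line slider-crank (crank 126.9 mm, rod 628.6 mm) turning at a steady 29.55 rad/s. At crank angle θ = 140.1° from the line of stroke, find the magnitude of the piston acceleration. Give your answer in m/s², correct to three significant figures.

ω = 29.55 rad/s
x(θ) = r cosθ + √(L² − r² sin²θ); with ω constant, a = ω²·d²x/dθ².
d²x/dθ² = −r cosθ − r²(cos2θ)/√u − r⁴ sin²2θ/(4u^{3/2}),  u = L² − r² sin²θ = 0.388512 m².
Substituting r = 0.1269 m, L = 0.6286 m, θ = 140.1°: d²x/dθ² = +0.092519 m.
a = ω²·d²x/dθ² = (29.55)²·(+0.092519) = +80.788 m/s²;  |a| = 80.788 m/s².

80.8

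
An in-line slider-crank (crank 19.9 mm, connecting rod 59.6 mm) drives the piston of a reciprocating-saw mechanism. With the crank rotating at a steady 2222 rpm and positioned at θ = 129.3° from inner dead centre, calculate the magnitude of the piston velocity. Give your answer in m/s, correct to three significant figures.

ω = 2π·2222/60 = 232.7 rad/s
For an in-line slider-crank, x = r cosθ + √(L² − r² sin²θ), so v = −rω sinθ·[1 + r cosθ/√(L² − r² sin²θ)].
With r = 0.0199 m, L = 0.0596 m, θ = 129.3°: √(L² − r² sin²θ) = 0.057576 m.
v = −0.0199·232.7·0.77384·[1 + 0.0199·-0.63338/0.057576] = -2.7988 m/s.
|v| = 2.7988 m/s.

2.80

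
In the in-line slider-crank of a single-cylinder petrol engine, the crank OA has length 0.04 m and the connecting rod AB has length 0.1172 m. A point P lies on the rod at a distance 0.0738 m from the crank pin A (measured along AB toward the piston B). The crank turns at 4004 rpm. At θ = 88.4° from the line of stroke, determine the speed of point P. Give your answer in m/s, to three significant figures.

16.9

ω = 419.3 rad/s.  Crank-pin speed |V_A| = rω = 16.772 m/s, perpendicular to OA.
Rod angle: sinφ = −(r/L) sinθ ⇒ φ = -19.948°; ω_rod = −rω cosθ/√(L²−r²sin²θ) = -4.2508 rad/s.
V_P = V_A + ω_rod × AP, with AP = 0.0738 m along the rod.
Components: V_Px = −rω sinθ − a·ω_rod·sinφ = -16.872 m/s;  V_Py = rω cosθ + a·ω_rod·cosφ = +0.17341 m/s.
|V_P| = √(V_Px² + V_Py²) = 16.873 m/s.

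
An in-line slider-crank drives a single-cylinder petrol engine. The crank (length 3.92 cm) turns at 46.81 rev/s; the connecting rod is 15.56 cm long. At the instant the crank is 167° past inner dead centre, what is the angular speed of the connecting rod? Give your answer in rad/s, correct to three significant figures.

ω = 294.1 rad/s (converted from 46.81 rev/s).
The rod makes angle φ with the slider axis where L sinφ = r sinθ; differentiating, L cosφ·φ̇ = r ω cosθ.
L cosφ = √(L² − r² sin²θ) = 0.15535 m.
|ω_rod| = r ω |cosθ| / √(L² − r² sin²θ) = 0.0392·294.1·0.97437/0.15535 = 72.313 rad/s.

72.3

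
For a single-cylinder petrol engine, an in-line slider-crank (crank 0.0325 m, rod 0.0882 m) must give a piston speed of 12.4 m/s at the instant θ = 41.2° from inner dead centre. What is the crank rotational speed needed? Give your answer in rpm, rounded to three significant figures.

For an in-line slider-crank, |v_piston| = rω|sinθ|·[1 + r cosθ/√(L² − r² sin²θ)].
With r = 0.0325 m, L = 0.0882 m, θ = 41.2°: the bracketed kinematic factor |dx/dθ| = 0.027526 m.
ω = v/|dx/dθ| = 12.4/0.027526 = 450.49 rad/s.
N = 60ω/(2π) = 4301.9 rpm.

4300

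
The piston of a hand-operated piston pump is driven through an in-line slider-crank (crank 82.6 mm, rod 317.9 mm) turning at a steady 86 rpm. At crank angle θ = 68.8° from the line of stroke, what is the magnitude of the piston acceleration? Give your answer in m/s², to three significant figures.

ω = 2π·86/60 = 9.006 rad/s
x(θ) = r cosθ + √(L² − r² sin²θ); with ω constant, a = ω²·d²x/dθ².
d²x/dθ² = −r cosθ − r²(cos2θ)/√u − r⁴ sin²2θ/(4u^{3/2}),  u = L² − r² sin²θ = 0.0951299 m².
Substituting r = 0.0826 m, L = 0.3179 m, θ = 68.8°: d²x/dθ² = -0.013715 m.
a = ω²·d²x/dθ² = (9.006)²·(-0.013715) = -1.1124 m/s²;  |a| = 1.1124 m/s².

1.11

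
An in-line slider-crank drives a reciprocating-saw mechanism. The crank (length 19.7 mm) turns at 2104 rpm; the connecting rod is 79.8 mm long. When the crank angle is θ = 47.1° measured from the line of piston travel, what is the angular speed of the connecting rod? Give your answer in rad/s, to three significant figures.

37.6

ω = 220.3 rad/s (converted from 2104 rpm).
The rod makes angle φ with the slider axis where L sinφ = r sinθ; differentiating, L cosφ·φ̇ = r ω cosθ.
L cosφ = √(L² − r² sin²θ) = 0.078484 m.
|ω_rod| = r ω |cosθ| / √(L² − r² sin²θ) = 0.0197·220.3·0.68072/0.078484 = 37.647 rad/s.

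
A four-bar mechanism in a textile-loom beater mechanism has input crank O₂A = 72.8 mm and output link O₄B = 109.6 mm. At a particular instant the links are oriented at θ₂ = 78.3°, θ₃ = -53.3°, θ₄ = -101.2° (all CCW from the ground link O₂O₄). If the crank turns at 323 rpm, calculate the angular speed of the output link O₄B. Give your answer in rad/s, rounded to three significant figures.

22.6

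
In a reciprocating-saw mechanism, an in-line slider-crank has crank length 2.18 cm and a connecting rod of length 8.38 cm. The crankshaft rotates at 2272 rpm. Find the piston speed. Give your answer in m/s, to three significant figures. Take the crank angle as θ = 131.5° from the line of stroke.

3.20

ω = 2π·2272/60 = 237.9 rad/s
For an in-line slider-crank, x = r cosθ + √(L² − r² sin²θ), so v = −rω sinθ·[1 + r cosθ/√(L² − r² sin²θ)].
With r = 0.0218 m, L = 0.0838 m, θ = 131.5°: √(L² − r² sin²θ) = 0.082194 m.
v = −0.0218·237.9·0.74896·[1 + 0.0218·-0.66262/0.082194] = -3.2019 m/s.
|v| = 3.2019 m/s.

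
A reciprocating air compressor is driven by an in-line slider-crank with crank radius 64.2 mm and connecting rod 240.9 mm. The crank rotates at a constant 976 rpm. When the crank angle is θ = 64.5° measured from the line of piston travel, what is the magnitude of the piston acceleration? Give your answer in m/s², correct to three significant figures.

ω = 2π·976/60 = 102.2 rad/s
x(θ) = r cosθ + √(L² − r² sin²θ); with ω constant, a = ω²·d²x/dθ².
d²x/dθ² = −r cosθ − r²(cos2θ)/√u − r⁴ sin²2θ/(4u^{3/2}),  u = L² − r² sin²θ = 0.0546751 m².
Substituting r = 0.0642 m, L = 0.2409 m, θ = 64.5°: d²x/dθ² = -0.016746 m.
a = ω²·d²x/dθ² = (102.2)²·(-0.016746) = -174.94 m/s²;  |a| = 174.94 m/s².

175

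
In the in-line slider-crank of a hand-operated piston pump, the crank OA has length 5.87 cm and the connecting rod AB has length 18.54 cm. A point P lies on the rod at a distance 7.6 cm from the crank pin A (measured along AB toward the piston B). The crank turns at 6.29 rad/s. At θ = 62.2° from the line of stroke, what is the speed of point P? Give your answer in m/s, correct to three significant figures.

0.362

ω = 6.29 rad/s.  Crank-pin speed |V_A| = rω = 0.36922 m/s, perpendicular to OA.
Rod angle: sinφ = −(r/L) sinθ ⇒ φ = -16.264°; ω_rod = −rω cosθ/√(L²−r²sin²θ) = -0.96753 rad/s.
V_P = V_A + ω_rod × AP, with AP = 0.076 m along the rod.
Components: V_Px = −rω sinθ − a·ω_rod·sinφ = -0.3472 m/s;  V_Py = rω cosθ + a·ω_rod·cosφ = +0.10161 m/s.
|V_P| = √(V_Px² + V_Py²) = 0.36177 m/s.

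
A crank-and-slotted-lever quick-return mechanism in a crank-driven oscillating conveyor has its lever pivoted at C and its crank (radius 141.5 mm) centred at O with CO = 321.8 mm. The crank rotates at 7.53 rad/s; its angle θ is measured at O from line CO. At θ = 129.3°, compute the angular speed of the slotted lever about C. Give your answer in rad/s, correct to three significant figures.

ω = 7.53 rad/s
Crank pin A relative to C: A = (d + r cosθ, r sinθ); lever angle φ = atan2(r sinθ, d + r cosθ).
Differentiating tanφ: φ̇ = rω(d cosθ + r)/(d² + r² + 2dr cosθ).
d² + r² + 2dr cosθ = |CA|² = 0.0658959 m²;  d cosθ + r = -0.062322 m.
|ω_lever| = |0.1415·7.53·-0.062322| / 0.0658959 = 1.0077 rad/s.

1.01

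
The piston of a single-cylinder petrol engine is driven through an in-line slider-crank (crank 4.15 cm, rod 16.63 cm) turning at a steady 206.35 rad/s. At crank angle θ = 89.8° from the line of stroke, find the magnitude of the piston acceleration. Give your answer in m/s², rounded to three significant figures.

449

ω = 206.3 rad/s
x(θ) = r cosθ + √(L² − r² sin²θ); with ω constant, a = ω²·d²x/dθ².
d²x/dθ² = −r cosθ − r²(cos2θ)/√u − r⁴ sin²2θ/(4u^{3/2}),  u = L² − r² sin²θ = 0.0259335 m².
Substituting r = 0.0415 m, L = 0.1663 m, θ = 89.8°: d²x/dθ² = +0.01055 m.
a = ω²·d²x/dθ² = (206.3)²·(+0.01055) = +449.2 m/s²;  |a| = 449.2 m/s².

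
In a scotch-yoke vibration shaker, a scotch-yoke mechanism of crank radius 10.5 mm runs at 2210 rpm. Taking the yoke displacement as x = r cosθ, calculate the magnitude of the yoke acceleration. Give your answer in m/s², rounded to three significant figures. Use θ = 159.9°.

ω = 231.4 rad/s (from 2210 rpm).
x = r cosθ ⇒ ẍ = −rω² cosθ (ω constant).
|a| = rω²|cosθ| = 0.0105·(231.4)²·|cos 159.9°| = 528.13 m/s².

528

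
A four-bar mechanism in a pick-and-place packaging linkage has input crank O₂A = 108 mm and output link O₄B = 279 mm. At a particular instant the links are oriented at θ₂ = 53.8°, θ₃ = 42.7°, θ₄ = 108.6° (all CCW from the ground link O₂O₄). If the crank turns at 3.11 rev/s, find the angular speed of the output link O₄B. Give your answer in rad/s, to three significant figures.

ω₂ = 19.54 rad/s (from 3.11 rev/s).
Differentiating the loop-closure r₂e^{iθ₂}+r₃e^{iθ₃}=r₁+r₄e^{iθ₄} gives r₂ω₂e^{iθ₂}+r₃ω₃e^{iθ₃}=r₄ω₄e^{iθ₄}.
Eliminating the other unknown: ω₄ = r₂ω₂ sin(θ₂−θ₃) / [r₄ sin(θ₄−θ₃)].
Numerator sine = +0.19252; denominator sine = +0.91283.
Result = 0.108·19.54·(+0.19252) / (0.279·(+0.91283)) = +1.5953 rad/s; magnitude 1.5953 rad/s.

1.60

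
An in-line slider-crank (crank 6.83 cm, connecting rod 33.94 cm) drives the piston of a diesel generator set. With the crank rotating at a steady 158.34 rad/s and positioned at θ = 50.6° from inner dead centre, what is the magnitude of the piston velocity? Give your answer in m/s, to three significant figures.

ω = 158.3 rad/s
For an in-line slider-crank, x = r cosθ + √(L² − r² sin²θ), so v = −rω sinθ·[1 + r cosθ/√(L² − r² sin²θ)].
With r = 0.0683 m, L = 0.3394 m, θ = 50.6°: √(L² − r² sin²θ) = 0.33527 m.
v = −0.0683·158.3·0.77273·[1 + 0.0683·0.63473/0.33527] = -9.4374 m/s.
|v| = 9.4374 m/s.

9.44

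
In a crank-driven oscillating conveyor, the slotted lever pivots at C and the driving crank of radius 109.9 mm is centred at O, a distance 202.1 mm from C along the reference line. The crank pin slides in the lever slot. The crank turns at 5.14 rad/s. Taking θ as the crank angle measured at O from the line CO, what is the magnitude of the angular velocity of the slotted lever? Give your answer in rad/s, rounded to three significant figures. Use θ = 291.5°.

1.50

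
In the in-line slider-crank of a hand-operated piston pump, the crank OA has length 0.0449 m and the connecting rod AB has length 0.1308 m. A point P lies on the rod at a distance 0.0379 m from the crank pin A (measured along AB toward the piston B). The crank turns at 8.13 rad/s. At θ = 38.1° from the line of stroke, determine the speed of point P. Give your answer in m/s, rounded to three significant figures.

ω = 8.13 rad/s.  Crank-pin speed |V_A| = rω = 0.36504 m/s, perpendicular to OA.
Rod angle: sinφ = −(r/L) sinθ ⇒ φ = -12.229°; ω_rod = −rω cosθ/√(L²−r²sin²θ) = -2.2472 rad/s.
V_P = V_A + ω_rod × AP, with AP = 0.0379 m along the rod.
Components: V_Px = −rω sinθ − a·ω_rod·sinφ = -0.24328 m/s;  V_Py = rω cosθ + a·ω_rod·cosφ = +0.20403 m/s.
|V_P| = √(V_Px² + V_Py²) = 0.31751 m/s.

0.318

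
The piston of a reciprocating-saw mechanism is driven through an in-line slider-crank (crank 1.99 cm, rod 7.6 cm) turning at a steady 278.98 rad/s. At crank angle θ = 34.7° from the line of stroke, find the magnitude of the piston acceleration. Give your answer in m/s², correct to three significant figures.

1420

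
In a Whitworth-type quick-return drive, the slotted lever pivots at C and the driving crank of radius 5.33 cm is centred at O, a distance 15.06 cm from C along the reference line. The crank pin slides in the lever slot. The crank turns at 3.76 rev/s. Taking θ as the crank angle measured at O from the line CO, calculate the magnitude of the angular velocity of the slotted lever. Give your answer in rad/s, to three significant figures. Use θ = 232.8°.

ω = 23.62 rad/s (from 3.76 rev/s).
Crank pin A relative to C: A = (d + r cosθ, r sinθ); lever angle φ = atan2(r sinθ, d + r cosθ).
Differentiating tanφ: φ̇ = rω(d cosθ + r)/(d² + r² + 2dr cosθ).
d² + r² + 2dr cosθ = |CA|² = 0.015815 m²;  d cosθ + r = -0.037753 m.
|ω_lever| = |0.0533·23.62·-0.037753| / 0.015815 = 3.0059 rad/s.

3.01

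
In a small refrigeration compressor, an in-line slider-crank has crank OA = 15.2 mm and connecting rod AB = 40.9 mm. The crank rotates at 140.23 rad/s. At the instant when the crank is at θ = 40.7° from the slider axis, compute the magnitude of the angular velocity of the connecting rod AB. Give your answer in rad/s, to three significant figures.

ω = 140.2 rad/s
The rod makes angle φ with the slider axis where L sinφ = r sinθ; differentiating, L cosφ·φ̇ = r ω cosθ.
L cosφ = √(L² − r² sin²θ) = 0.039681 m.
|ω_rod| = r ω |cosθ| / √(L² − r² sin²θ) = 0.0152·140.2·0.75813/0.039681 = 40.724 rad/s.

40.7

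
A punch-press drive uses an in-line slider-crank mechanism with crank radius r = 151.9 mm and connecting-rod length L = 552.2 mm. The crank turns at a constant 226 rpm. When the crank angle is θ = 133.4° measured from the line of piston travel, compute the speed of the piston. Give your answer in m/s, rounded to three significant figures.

2.11

ω = 2π·226/60 = 23.67 rad/s
For an in-line slider-crank, x = r cosθ + √(L² − r² sin²θ), so v = −rω sinθ·[1 + r cosθ/√(L² − r² sin²θ)].
With r = 0.1519 m, L = 0.5522 m, θ = 133.4°: √(L² − r² sin²θ) = 0.54106 m.
v = −0.1519·23.67·0.72657·[1 + 0.1519·-0.68709/0.54106] = -2.1082 m/s.
|v| = 2.1082 m/s.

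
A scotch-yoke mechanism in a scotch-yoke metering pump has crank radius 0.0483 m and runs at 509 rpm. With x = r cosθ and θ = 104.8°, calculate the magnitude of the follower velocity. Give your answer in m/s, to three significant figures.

2.49

ω = 53.3 rad/s (from 509 rpm).
x = r cosθ ⇒ ẋ = −rω sinθ.
|v| = rω|sinθ| = 0.0483·53.3·|sin 104.8°| = 2.4891 m/s.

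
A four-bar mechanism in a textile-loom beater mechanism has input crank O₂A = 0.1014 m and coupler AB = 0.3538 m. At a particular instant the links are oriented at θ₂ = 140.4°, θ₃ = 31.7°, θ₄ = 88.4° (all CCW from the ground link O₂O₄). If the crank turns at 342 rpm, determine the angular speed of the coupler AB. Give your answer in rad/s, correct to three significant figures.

9.68

ω₂ = 35.81 rad/s (from 342 rpm).
Differentiating the loop-closure r₂e^{iθ₂}+r₃e^{iθ₃}=r₁+r₄e^{iθ₄} gives r₂ω₂e^{iθ₂}+r₃ω₃e^{iθ₃}=r₄ω₄e^{iθ₄}.
Eliminating the other unknown: ω₃ = r₂ω₂ sin(θ₄−θ₂) / [r₃ sin(θ₃−θ₄)].
Numerator sine = -0.78801; denominator sine = -0.83581.
Result = 0.1014·35.81·(-0.78801) / (0.3538·(-0.83581)) = +9.6774 rad/s; magnitude 9.6774 rad/s.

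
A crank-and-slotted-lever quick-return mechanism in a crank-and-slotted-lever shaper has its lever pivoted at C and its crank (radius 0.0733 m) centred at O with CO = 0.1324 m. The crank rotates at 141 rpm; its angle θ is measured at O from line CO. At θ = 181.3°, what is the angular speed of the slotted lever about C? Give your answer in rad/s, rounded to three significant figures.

18.3

ω = 14.77 rad/s (from 141 rpm).
Crank pin A relative to C: A = (d + r cosθ, r sinθ); lever angle φ = atan2(r sinθ, d + r cosθ).
Differentiating tanφ: φ̇ = rω(d cosθ + r)/(d² + r² + 2dr cosθ).
d² + r² + 2dr cosθ = |CA|² = 0.00349781 m²;  d cosθ + r = -0.059066 m.
|ω_lever| = |0.0733·14.77·-0.059066| / 0.00349781 = 18.276 rad/s.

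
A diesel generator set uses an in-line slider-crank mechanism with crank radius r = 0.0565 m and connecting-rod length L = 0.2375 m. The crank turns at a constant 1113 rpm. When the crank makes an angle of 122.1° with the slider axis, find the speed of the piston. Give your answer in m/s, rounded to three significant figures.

4.86

ω = 2π·1113/60 = 116.6 rad/s
For an in-line slider-crank, x = r cosθ + √(L² − r² sin²θ), so v = −rω sinθ·[1 + r cosθ/√(L² − r² sin²θ)].
With r = 0.0565 m, L = 0.2375 m, θ = 122.1°: √(L² − r² sin²θ) = 0.23263 m.
v = −0.0565·116.6·0.84712·[1 + 0.0565·-0.53140/0.23263] = -4.8585 m/s.
|v| = 4.8585 m/s.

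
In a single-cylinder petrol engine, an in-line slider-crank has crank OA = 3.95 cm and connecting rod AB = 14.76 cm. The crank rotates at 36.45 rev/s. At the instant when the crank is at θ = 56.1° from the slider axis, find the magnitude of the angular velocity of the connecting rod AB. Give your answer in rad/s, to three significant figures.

35.1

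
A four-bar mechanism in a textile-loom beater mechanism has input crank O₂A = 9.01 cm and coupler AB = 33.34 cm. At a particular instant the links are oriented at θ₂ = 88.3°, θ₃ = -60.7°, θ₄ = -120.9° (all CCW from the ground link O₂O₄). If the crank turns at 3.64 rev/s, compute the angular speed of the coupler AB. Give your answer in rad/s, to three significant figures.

3.47

ω₂ = 22.87 rad/s (from 3.64 rev/s).
Differentiating the loop-closure r₂e^{iθ₂}+r₃e^{iθ₃}=r₁+r₄e^{iθ₄} gives r₂ω₂e^{iθ₂}+r₃ω₃e^{iθ₃}=r₄ω₄e^{iθ₄}.
Eliminating the other unknown: ω₃ = r₂ω₂ sin(θ₄−θ₂) / [r₃ sin(θ₃−θ₄)].
Numerator sine = +0.48786; denominator sine = +0.86777.
Result = 0.0901·22.87·(+0.48786) / (0.3334·(+0.86777)) = +3.4748 rad/s; magnitude 3.4748 rad/s.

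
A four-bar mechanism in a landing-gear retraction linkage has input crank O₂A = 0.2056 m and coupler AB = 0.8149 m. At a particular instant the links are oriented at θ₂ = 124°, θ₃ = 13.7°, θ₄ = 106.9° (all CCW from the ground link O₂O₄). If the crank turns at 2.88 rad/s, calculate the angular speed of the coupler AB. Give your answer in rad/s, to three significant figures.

0.214

ω₂ = 2.88 rad/s
Differentiating the loop-closure r₂e^{iθ₂}+r₃e^{iθ₃}=r₁+r₄e^{iθ₄} gives r₂ω₂e^{iθ₂}+r₃ω₃e^{iθ₃}=r₄ω₄e^{iθ₄}.
Eliminating the other unknown: ω₃ = r₂ω₂ sin(θ₄−θ₂) / [r₃ sin(θ₃−θ₄)].
Numerator sine = -0.29404; denominator sine = -0.99844.
Result = 0.2056·2.88·(-0.29404) / (0.8149·(-0.99844)) = +0.21399 rad/s; magnitude 0.21399 rad/s.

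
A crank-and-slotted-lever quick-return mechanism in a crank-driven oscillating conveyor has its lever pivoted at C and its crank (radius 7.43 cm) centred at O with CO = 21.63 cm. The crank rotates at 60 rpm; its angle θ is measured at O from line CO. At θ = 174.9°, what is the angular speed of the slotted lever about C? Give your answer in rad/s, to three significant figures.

3.25

ω = 6.283 rad/s (from 60 rpm).
Crank pin A relative to C: A = (d + r cosθ, r sinθ); lever angle φ = atan2(r sinθ, d + r cosθ).
Differentiating tanφ: φ̇ = rω(d cosθ + r)/(d² + r² + 2dr cosθ).
d² + r² + 2dr cosθ = |CA|² = 0.0202912 m²;  d cosθ + r = -0.14114 m.
|ω_lever| = |0.0743·6.283·-0.14114| / 0.0202912 = 3.2473 rad/s.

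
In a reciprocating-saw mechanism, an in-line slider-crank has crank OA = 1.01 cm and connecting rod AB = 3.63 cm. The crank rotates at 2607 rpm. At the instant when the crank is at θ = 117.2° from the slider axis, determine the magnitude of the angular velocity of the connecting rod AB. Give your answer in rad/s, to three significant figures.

35.8

ω = 273 rad/s (converted from 2607 rpm).
The rod makes angle φ with the slider axis where L sinφ = r sinθ; differentiating, L cosφ·φ̇ = r ω cosθ.
L cosφ = √(L² − r² sin²θ) = 0.035171 m.
|ω_rod| = r ω |cosθ| / √(L² − r² sin²θ) = 0.0101·273·0.45710/0.035171 = 35.836 rad/s.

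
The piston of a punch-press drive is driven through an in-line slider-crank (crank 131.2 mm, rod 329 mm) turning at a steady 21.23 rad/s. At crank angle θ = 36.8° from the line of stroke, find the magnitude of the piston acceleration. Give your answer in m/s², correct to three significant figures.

55.1

ω = 21.23 rad/s
x(θ) = r cosθ + √(L² − r² sin²θ); with ω constant, a = ω²·d²x/dθ².
d²x/dθ² = −r cosθ − r²(cos2θ)/√u − r⁴ sin²2θ/(4u^{3/2}),  u = L² − r² sin²θ = 0.102064 m².
Substituting r = 0.1312 m, L = 0.329 m, θ = 36.8°: d²x/dθ² = -0.12236 m.
a = ω²·d²x/dθ² = (21.23)²·(-0.12236) = -55.149 m/s²;  |a| = 55.149 m/s².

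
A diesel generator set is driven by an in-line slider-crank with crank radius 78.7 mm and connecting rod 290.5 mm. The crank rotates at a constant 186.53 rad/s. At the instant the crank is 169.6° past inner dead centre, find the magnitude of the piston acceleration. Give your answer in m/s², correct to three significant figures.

2000

ω = 186.5 rad/s
x(θ) = r cosθ + √(L² − r² sin²θ); with ω constant, a = ω²·d²x/dθ².
d²x/dθ² = −r cosθ − r²(cos2θ)/√u − r⁴ sin²2θ/(4u^{3/2}),  u = L² − r² sin²θ = 0.0841884 m².
Substituting r = 0.0787 m, L = 0.2905 m, θ = 169.6°: d²x/dθ² = +0.057402 m.
a = ω²·d²x/dθ² = (186.5)²·(+0.057402) = +1997.2 m/s²;  |a| = 1997.2 m/s².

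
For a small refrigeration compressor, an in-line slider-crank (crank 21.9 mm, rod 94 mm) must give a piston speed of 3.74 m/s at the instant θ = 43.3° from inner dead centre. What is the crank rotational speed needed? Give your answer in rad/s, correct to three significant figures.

213

For an in-line slider-crank, |v_piston| = rω|sinθ|·[1 + r cosθ/√(L² − r² sin²θ)].
With r = 0.0219 m, L = 0.094 m, θ = 43.3°: the bracketed kinematic factor |dx/dθ| = 0.017599 m.
ω = v/|dx/dθ| = 3.74/0.017599 = 212.51 rad/s.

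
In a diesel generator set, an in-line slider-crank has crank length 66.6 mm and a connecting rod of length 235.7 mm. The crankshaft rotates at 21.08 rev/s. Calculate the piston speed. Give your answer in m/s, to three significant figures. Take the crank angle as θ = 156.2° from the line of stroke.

2.63

ω = 2π·21.1 = 132.4 rad/s
For an in-line slider-crank, x = r cosθ + √(L² − r² sin²θ), so v = −rω sinθ·[1 + r cosθ/√(L² − r² sin²θ)].
With r = 0.0666 m, L = 0.2357 m, θ = 156.2°: √(L² − r² sin²θ) = 0.23416 m.
v = −0.0666·132.4·0.40355·[1 + 0.0666·-0.91496/0.23416] = -2.6334 m/s.
|v| = 2.6334 m/s.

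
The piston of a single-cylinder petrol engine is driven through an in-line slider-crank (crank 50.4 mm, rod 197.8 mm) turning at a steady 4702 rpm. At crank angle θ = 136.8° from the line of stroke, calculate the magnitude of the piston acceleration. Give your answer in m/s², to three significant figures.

8660

ω = 2π·4702/60 = 492.4 rad/s
x(θ) = r cosθ + √(L² − r² sin²θ); with ω constant, a = ω²·d²x/dθ².
d²x/dθ² = −r cosθ − r²(cos2θ)/√u − r⁴ sin²2θ/(4u^{3/2}),  u = L² − r² sin²θ = 0.0379345 m².
Substituting r = 0.0504 m, L = 0.1978 m, θ = 136.8°: d²x/dθ² = +0.035704 m.
a = ω²·d²x/dθ² = (492.4)²·(+0.035704) = +8656.4 m/s²;  |a| = 8656.4 m/s².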